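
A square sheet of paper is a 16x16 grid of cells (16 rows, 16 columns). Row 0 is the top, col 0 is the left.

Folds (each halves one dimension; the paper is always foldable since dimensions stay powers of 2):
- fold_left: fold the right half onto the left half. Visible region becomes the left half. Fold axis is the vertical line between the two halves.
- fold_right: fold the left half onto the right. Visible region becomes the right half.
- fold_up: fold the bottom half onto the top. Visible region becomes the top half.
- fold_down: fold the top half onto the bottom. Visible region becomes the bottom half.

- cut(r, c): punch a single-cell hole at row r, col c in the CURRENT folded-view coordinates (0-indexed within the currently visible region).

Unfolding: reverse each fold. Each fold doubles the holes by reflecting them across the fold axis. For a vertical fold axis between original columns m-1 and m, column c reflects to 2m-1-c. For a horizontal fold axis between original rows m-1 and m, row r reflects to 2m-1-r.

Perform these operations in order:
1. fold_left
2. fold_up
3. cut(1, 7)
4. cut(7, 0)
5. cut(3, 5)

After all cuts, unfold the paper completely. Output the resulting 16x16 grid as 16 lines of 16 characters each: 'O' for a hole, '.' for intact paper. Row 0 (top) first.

Op 1 fold_left: fold axis v@8; visible region now rows[0,16) x cols[0,8) = 16x8
Op 2 fold_up: fold axis h@8; visible region now rows[0,8) x cols[0,8) = 8x8
Op 3 cut(1, 7): punch at orig (1,7); cuts so far [(1, 7)]; region rows[0,8) x cols[0,8) = 8x8
Op 4 cut(7, 0): punch at orig (7,0); cuts so far [(1, 7), (7, 0)]; region rows[0,8) x cols[0,8) = 8x8
Op 5 cut(3, 5): punch at orig (3,5); cuts so far [(1, 7), (3, 5), (7, 0)]; region rows[0,8) x cols[0,8) = 8x8
Unfold 1 (reflect across h@8): 6 holes -> [(1, 7), (3, 5), (7, 0), (8, 0), (12, 5), (14, 7)]
Unfold 2 (reflect across v@8): 12 holes -> [(1, 7), (1, 8), (3, 5), (3, 10), (7, 0), (7, 15), (8, 0), (8, 15), (12, 5), (12, 10), (14, 7), (14, 8)]

Answer: ................
.......OO.......
................
.....O....O.....
................
................
................
O..............O
O..............O
................
................
................
.....O....O.....
................
.......OO.......
................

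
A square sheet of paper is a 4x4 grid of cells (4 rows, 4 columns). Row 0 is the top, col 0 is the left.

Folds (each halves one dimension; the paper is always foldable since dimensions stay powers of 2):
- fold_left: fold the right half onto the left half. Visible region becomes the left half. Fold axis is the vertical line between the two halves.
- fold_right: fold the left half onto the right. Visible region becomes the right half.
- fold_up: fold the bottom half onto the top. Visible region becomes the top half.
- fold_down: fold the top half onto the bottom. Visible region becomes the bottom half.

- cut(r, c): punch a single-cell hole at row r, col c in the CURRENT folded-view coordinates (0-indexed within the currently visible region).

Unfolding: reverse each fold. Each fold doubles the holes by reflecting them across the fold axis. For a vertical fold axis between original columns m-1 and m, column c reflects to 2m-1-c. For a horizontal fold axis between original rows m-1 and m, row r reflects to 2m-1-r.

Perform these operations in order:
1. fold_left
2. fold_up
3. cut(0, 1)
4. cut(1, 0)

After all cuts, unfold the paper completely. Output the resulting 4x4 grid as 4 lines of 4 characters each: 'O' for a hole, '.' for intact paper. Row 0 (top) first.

Answer: .OO.
O..O
O..O
.OO.

Derivation:
Op 1 fold_left: fold axis v@2; visible region now rows[0,4) x cols[0,2) = 4x2
Op 2 fold_up: fold axis h@2; visible region now rows[0,2) x cols[0,2) = 2x2
Op 3 cut(0, 1): punch at orig (0,1); cuts so far [(0, 1)]; region rows[0,2) x cols[0,2) = 2x2
Op 4 cut(1, 0): punch at orig (1,0); cuts so far [(0, 1), (1, 0)]; region rows[0,2) x cols[0,2) = 2x2
Unfold 1 (reflect across h@2): 4 holes -> [(0, 1), (1, 0), (2, 0), (3, 1)]
Unfold 2 (reflect across v@2): 8 holes -> [(0, 1), (0, 2), (1, 0), (1, 3), (2, 0), (2, 3), (3, 1), (3, 2)]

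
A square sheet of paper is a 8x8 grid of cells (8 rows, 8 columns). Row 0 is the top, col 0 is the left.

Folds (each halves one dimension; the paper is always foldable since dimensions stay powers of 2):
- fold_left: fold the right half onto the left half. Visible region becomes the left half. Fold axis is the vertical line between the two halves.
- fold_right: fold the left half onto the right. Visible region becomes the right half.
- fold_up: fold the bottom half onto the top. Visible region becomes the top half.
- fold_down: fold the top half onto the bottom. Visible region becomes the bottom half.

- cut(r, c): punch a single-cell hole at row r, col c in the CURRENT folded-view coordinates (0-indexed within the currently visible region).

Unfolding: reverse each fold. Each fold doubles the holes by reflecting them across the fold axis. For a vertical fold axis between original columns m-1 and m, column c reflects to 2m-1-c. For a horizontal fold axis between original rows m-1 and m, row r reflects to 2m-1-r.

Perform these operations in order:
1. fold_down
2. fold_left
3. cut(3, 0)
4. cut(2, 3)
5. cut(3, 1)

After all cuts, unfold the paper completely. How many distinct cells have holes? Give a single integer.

Answer: 12

Derivation:
Op 1 fold_down: fold axis h@4; visible region now rows[4,8) x cols[0,8) = 4x8
Op 2 fold_left: fold axis v@4; visible region now rows[4,8) x cols[0,4) = 4x4
Op 3 cut(3, 0): punch at orig (7,0); cuts so far [(7, 0)]; region rows[4,8) x cols[0,4) = 4x4
Op 4 cut(2, 3): punch at orig (6,3); cuts so far [(6, 3), (7, 0)]; region rows[4,8) x cols[0,4) = 4x4
Op 5 cut(3, 1): punch at orig (7,1); cuts so far [(6, 3), (7, 0), (7, 1)]; region rows[4,8) x cols[0,4) = 4x4
Unfold 1 (reflect across v@4): 6 holes -> [(6, 3), (6, 4), (7, 0), (7, 1), (7, 6), (7, 7)]
Unfold 2 (reflect across h@4): 12 holes -> [(0, 0), (0, 1), (0, 6), (0, 7), (1, 3), (1, 4), (6, 3), (6, 4), (7, 0), (7, 1), (7, 6), (7, 7)]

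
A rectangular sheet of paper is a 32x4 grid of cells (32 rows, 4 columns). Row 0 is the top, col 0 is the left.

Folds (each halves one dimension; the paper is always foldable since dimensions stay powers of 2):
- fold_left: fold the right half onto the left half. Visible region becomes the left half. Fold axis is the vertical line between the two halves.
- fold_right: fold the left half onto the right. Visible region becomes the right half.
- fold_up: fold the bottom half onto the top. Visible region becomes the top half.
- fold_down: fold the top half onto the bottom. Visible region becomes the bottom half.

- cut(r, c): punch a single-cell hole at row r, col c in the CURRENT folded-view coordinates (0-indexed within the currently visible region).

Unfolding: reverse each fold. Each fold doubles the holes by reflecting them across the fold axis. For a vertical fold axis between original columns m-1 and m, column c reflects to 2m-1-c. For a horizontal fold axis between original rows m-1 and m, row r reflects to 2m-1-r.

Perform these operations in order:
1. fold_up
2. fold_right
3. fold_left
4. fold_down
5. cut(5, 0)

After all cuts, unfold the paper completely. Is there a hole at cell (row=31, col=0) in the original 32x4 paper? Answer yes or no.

Answer: no

Derivation:
Op 1 fold_up: fold axis h@16; visible region now rows[0,16) x cols[0,4) = 16x4
Op 2 fold_right: fold axis v@2; visible region now rows[0,16) x cols[2,4) = 16x2
Op 3 fold_left: fold axis v@3; visible region now rows[0,16) x cols[2,3) = 16x1
Op 4 fold_down: fold axis h@8; visible region now rows[8,16) x cols[2,3) = 8x1
Op 5 cut(5, 0): punch at orig (13,2); cuts so far [(13, 2)]; region rows[8,16) x cols[2,3) = 8x1
Unfold 1 (reflect across h@8): 2 holes -> [(2, 2), (13, 2)]
Unfold 2 (reflect across v@3): 4 holes -> [(2, 2), (2, 3), (13, 2), (13, 3)]
Unfold 3 (reflect across v@2): 8 holes -> [(2, 0), (2, 1), (2, 2), (2, 3), (13, 0), (13, 1), (13, 2), (13, 3)]
Unfold 4 (reflect across h@16): 16 holes -> [(2, 0), (2, 1), (2, 2), (2, 3), (13, 0), (13, 1), (13, 2), (13, 3), (18, 0), (18, 1), (18, 2), (18, 3), (29, 0), (29, 1), (29, 2), (29, 3)]
Holes: [(2, 0), (2, 1), (2, 2), (2, 3), (13, 0), (13, 1), (13, 2), (13, 3), (18, 0), (18, 1), (18, 2), (18, 3), (29, 0), (29, 1), (29, 2), (29, 3)]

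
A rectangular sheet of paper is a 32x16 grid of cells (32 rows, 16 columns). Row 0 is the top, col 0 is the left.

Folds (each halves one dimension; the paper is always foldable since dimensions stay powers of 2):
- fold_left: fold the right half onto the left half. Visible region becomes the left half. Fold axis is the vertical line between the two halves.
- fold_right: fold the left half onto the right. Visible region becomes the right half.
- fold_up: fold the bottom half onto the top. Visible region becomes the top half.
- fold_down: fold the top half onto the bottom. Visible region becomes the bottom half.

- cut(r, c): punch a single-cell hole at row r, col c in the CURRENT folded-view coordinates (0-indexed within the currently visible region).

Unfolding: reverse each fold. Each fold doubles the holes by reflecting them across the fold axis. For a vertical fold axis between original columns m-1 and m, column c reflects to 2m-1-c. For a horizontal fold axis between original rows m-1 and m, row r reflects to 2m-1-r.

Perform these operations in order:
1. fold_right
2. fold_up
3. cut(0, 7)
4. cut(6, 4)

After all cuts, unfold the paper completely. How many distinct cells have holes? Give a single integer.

Op 1 fold_right: fold axis v@8; visible region now rows[0,32) x cols[8,16) = 32x8
Op 2 fold_up: fold axis h@16; visible region now rows[0,16) x cols[8,16) = 16x8
Op 3 cut(0, 7): punch at orig (0,15); cuts so far [(0, 15)]; region rows[0,16) x cols[8,16) = 16x8
Op 4 cut(6, 4): punch at orig (6,12); cuts so far [(0, 15), (6, 12)]; region rows[0,16) x cols[8,16) = 16x8
Unfold 1 (reflect across h@16): 4 holes -> [(0, 15), (6, 12), (25, 12), (31, 15)]
Unfold 2 (reflect across v@8): 8 holes -> [(0, 0), (0, 15), (6, 3), (6, 12), (25, 3), (25, 12), (31, 0), (31, 15)]

Answer: 8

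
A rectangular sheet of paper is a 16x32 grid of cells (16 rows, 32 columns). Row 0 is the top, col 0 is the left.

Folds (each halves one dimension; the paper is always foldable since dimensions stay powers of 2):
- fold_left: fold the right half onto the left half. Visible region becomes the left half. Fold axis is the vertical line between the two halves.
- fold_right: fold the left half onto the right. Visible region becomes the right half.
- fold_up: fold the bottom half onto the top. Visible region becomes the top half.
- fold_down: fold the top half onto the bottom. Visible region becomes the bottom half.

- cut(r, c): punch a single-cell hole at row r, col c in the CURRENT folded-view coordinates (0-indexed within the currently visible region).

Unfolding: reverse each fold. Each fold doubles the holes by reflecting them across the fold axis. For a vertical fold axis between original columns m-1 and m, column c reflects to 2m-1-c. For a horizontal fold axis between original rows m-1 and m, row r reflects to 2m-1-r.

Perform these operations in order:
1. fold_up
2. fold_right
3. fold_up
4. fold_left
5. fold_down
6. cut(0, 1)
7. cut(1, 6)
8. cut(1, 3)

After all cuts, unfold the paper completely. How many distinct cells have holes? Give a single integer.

Op 1 fold_up: fold axis h@8; visible region now rows[0,8) x cols[0,32) = 8x32
Op 2 fold_right: fold axis v@16; visible region now rows[0,8) x cols[16,32) = 8x16
Op 3 fold_up: fold axis h@4; visible region now rows[0,4) x cols[16,32) = 4x16
Op 4 fold_left: fold axis v@24; visible region now rows[0,4) x cols[16,24) = 4x8
Op 5 fold_down: fold axis h@2; visible region now rows[2,4) x cols[16,24) = 2x8
Op 6 cut(0, 1): punch at orig (2,17); cuts so far [(2, 17)]; region rows[2,4) x cols[16,24) = 2x8
Op 7 cut(1, 6): punch at orig (3,22); cuts so far [(2, 17), (3, 22)]; region rows[2,4) x cols[16,24) = 2x8
Op 8 cut(1, 3): punch at orig (3,19); cuts so far [(2, 17), (3, 19), (3, 22)]; region rows[2,4) x cols[16,24) = 2x8
Unfold 1 (reflect across h@2): 6 holes -> [(0, 19), (0, 22), (1, 17), (2, 17), (3, 19), (3, 22)]
Unfold 2 (reflect across v@24): 12 holes -> [(0, 19), (0, 22), (0, 25), (0, 28), (1, 17), (1, 30), (2, 17), (2, 30), (3, 19), (3, 22), (3, 25), (3, 28)]
Unfold 3 (reflect across h@4): 24 holes -> [(0, 19), (0, 22), (0, 25), (0, 28), (1, 17), (1, 30), (2, 17), (2, 30), (3, 19), (3, 22), (3, 25), (3, 28), (4, 19), (4, 22), (4, 25), (4, 28), (5, 17), (5, 30), (6, 17), (6, 30), (7, 19), (7, 22), (7, 25), (7, 28)]
Unfold 4 (reflect across v@16): 48 holes -> [(0, 3), (0, 6), (0, 9), (0, 12), (0, 19), (0, 22), (0, 25), (0, 28), (1, 1), (1, 14), (1, 17), (1, 30), (2, 1), (2, 14), (2, 17), (2, 30), (3, 3), (3, 6), (3, 9), (3, 12), (3, 19), (3, 22), (3, 25), (3, 28), (4, 3), (4, 6), (4, 9), (4, 12), (4, 19), (4, 22), (4, 25), (4, 28), (5, 1), (5, 14), (5, 17), (5, 30), (6, 1), (6, 14), (6, 17), (6, 30), (7, 3), (7, 6), (7, 9), (7, 12), (7, 19), (7, 22), (7, 25), (7, 28)]
Unfold 5 (reflect across h@8): 96 holes -> [(0, 3), (0, 6), (0, 9), (0, 12), (0, 19), (0, 22), (0, 25), (0, 28), (1, 1), (1, 14), (1, 17), (1, 30), (2, 1), (2, 14), (2, 17), (2, 30), (3, 3), (3, 6), (3, 9), (3, 12), (3, 19), (3, 22), (3, 25), (3, 28), (4, 3), (4, 6), (4, 9), (4, 12), (4, 19), (4, 22), (4, 25), (4, 28), (5, 1), (5, 14), (5, 17), (5, 30), (6, 1), (6, 14), (6, 17), (6, 30), (7, 3), (7, 6), (7, 9), (7, 12), (7, 19), (7, 22), (7, 25), (7, 28), (8, 3), (8, 6), (8, 9), (8, 12), (8, 19), (8, 22), (8, 25), (8, 28), (9, 1), (9, 14), (9, 17), (9, 30), (10, 1), (10, 14), (10, 17), (10, 30), (11, 3), (11, 6), (11, 9), (11, 12), (11, 19), (11, 22), (11, 25), (11, 28), (12, 3), (12, 6), (12, 9), (12, 12), (12, 19), (12, 22), (12, 25), (12, 28), (13, 1), (13, 14), (13, 17), (13, 30), (14, 1), (14, 14), (14, 17), (14, 30), (15, 3), (15, 6), (15, 9), (15, 12), (15, 19), (15, 22), (15, 25), (15, 28)]

Answer: 96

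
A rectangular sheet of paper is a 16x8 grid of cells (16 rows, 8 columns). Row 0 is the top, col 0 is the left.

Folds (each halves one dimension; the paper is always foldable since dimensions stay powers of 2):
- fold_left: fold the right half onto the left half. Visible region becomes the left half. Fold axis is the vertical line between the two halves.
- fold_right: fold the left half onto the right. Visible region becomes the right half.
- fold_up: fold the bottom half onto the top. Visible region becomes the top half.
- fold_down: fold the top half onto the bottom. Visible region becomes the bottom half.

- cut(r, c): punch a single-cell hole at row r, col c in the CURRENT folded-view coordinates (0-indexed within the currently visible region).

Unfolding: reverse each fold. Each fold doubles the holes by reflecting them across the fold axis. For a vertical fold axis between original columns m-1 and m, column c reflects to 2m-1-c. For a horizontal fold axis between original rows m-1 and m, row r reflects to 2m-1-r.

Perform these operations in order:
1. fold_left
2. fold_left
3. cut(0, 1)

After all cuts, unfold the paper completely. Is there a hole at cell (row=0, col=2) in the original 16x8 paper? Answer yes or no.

Answer: yes

Derivation:
Op 1 fold_left: fold axis v@4; visible region now rows[0,16) x cols[0,4) = 16x4
Op 2 fold_left: fold axis v@2; visible region now rows[0,16) x cols[0,2) = 16x2
Op 3 cut(0, 1): punch at orig (0,1); cuts so far [(0, 1)]; region rows[0,16) x cols[0,2) = 16x2
Unfold 1 (reflect across v@2): 2 holes -> [(0, 1), (0, 2)]
Unfold 2 (reflect across v@4): 4 holes -> [(0, 1), (0, 2), (0, 5), (0, 6)]
Holes: [(0, 1), (0, 2), (0, 5), (0, 6)]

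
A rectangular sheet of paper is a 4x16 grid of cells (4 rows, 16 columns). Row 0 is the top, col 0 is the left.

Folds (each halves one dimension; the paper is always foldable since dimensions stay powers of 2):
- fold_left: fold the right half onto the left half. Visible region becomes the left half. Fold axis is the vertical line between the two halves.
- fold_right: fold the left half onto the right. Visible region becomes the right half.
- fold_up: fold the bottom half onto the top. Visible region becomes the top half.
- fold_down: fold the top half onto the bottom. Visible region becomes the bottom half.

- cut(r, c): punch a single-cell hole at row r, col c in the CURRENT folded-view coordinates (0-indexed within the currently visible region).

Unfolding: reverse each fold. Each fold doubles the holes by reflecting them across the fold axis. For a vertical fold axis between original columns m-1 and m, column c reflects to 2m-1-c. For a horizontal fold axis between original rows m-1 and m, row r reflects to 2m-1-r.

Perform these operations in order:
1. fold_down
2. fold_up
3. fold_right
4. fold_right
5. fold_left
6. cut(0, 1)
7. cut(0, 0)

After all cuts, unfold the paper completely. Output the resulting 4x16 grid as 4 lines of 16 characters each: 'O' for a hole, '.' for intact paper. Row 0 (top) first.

Op 1 fold_down: fold axis h@2; visible region now rows[2,4) x cols[0,16) = 2x16
Op 2 fold_up: fold axis h@3; visible region now rows[2,3) x cols[0,16) = 1x16
Op 3 fold_right: fold axis v@8; visible region now rows[2,3) x cols[8,16) = 1x8
Op 4 fold_right: fold axis v@12; visible region now rows[2,3) x cols[12,16) = 1x4
Op 5 fold_left: fold axis v@14; visible region now rows[2,3) x cols[12,14) = 1x2
Op 6 cut(0, 1): punch at orig (2,13); cuts so far [(2, 13)]; region rows[2,3) x cols[12,14) = 1x2
Op 7 cut(0, 0): punch at orig (2,12); cuts so far [(2, 12), (2, 13)]; region rows[2,3) x cols[12,14) = 1x2
Unfold 1 (reflect across v@14): 4 holes -> [(2, 12), (2, 13), (2, 14), (2, 15)]
Unfold 2 (reflect across v@12): 8 holes -> [(2, 8), (2, 9), (2, 10), (2, 11), (2, 12), (2, 13), (2, 14), (2, 15)]
Unfold 3 (reflect across v@8): 16 holes -> [(2, 0), (2, 1), (2, 2), (2, 3), (2, 4), (2, 5), (2, 6), (2, 7), (2, 8), (2, 9), (2, 10), (2, 11), (2, 12), (2, 13), (2, 14), (2, 15)]
Unfold 4 (reflect across h@3): 32 holes -> [(2, 0), (2, 1), (2, 2), (2, 3), (2, 4), (2, 5), (2, 6), (2, 7), (2, 8), (2, 9), (2, 10), (2, 11), (2, 12), (2, 13), (2, 14), (2, 15), (3, 0), (3, 1), (3, 2), (3, 3), (3, 4), (3, 5), (3, 6), (3, 7), (3, 8), (3, 9), (3, 10), (3, 11), (3, 12), (3, 13), (3, 14), (3, 15)]
Unfold 5 (reflect across h@2): 64 holes -> [(0, 0), (0, 1), (0, 2), (0, 3), (0, 4), (0, 5), (0, 6), (0, 7), (0, 8), (0, 9), (0, 10), (0, 11), (0, 12), (0, 13), (0, 14), (0, 15), (1, 0), (1, 1), (1, 2), (1, 3), (1, 4), (1, 5), (1, 6), (1, 7), (1, 8), (1, 9), (1, 10), (1, 11), (1, 12), (1, 13), (1, 14), (1, 15), (2, 0), (2, 1), (2, 2), (2, 3), (2, 4), (2, 5), (2, 6), (2, 7), (2, 8), (2, 9), (2, 10), (2, 11), (2, 12), (2, 13), (2, 14), (2, 15), (3, 0), (3, 1), (3, 2), (3, 3), (3, 4), (3, 5), (3, 6), (3, 7), (3, 8), (3, 9), (3, 10), (3, 11), (3, 12), (3, 13), (3, 14), (3, 15)]

Answer: OOOOOOOOOOOOOOOO
OOOOOOOOOOOOOOOO
OOOOOOOOOOOOOOOO
OOOOOOOOOOOOOOOO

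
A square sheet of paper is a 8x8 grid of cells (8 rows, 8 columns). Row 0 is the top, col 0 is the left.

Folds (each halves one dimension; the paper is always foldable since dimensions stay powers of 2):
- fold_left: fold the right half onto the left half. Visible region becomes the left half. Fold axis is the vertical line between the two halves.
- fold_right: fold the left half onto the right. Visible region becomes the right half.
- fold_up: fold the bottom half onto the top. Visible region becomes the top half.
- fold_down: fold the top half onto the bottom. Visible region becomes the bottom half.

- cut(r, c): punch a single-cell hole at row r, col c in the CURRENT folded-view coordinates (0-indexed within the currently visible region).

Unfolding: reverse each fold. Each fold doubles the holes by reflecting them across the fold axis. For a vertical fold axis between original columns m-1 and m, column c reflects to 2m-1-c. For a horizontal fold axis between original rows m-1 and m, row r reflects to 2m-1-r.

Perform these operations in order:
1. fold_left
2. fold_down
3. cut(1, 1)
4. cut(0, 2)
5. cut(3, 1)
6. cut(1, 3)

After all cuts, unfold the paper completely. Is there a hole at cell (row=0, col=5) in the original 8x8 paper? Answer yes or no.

Op 1 fold_left: fold axis v@4; visible region now rows[0,8) x cols[0,4) = 8x4
Op 2 fold_down: fold axis h@4; visible region now rows[4,8) x cols[0,4) = 4x4
Op 3 cut(1, 1): punch at orig (5,1); cuts so far [(5, 1)]; region rows[4,8) x cols[0,4) = 4x4
Op 4 cut(0, 2): punch at orig (4,2); cuts so far [(4, 2), (5, 1)]; region rows[4,8) x cols[0,4) = 4x4
Op 5 cut(3, 1): punch at orig (7,1); cuts so far [(4, 2), (5, 1), (7, 1)]; region rows[4,8) x cols[0,4) = 4x4
Op 6 cut(1, 3): punch at orig (5,3); cuts so far [(4, 2), (5, 1), (5, 3), (7, 1)]; region rows[4,8) x cols[0,4) = 4x4
Unfold 1 (reflect across h@4): 8 holes -> [(0, 1), (2, 1), (2, 3), (3, 2), (4, 2), (5, 1), (5, 3), (7, 1)]
Unfold 2 (reflect across v@4): 16 holes -> [(0, 1), (0, 6), (2, 1), (2, 3), (2, 4), (2, 6), (3, 2), (3, 5), (4, 2), (4, 5), (5, 1), (5, 3), (5, 4), (5, 6), (7, 1), (7, 6)]
Holes: [(0, 1), (0, 6), (2, 1), (2, 3), (2, 4), (2, 6), (3, 2), (3, 5), (4, 2), (4, 5), (5, 1), (5, 3), (5, 4), (5, 6), (7, 1), (7, 6)]

Answer: no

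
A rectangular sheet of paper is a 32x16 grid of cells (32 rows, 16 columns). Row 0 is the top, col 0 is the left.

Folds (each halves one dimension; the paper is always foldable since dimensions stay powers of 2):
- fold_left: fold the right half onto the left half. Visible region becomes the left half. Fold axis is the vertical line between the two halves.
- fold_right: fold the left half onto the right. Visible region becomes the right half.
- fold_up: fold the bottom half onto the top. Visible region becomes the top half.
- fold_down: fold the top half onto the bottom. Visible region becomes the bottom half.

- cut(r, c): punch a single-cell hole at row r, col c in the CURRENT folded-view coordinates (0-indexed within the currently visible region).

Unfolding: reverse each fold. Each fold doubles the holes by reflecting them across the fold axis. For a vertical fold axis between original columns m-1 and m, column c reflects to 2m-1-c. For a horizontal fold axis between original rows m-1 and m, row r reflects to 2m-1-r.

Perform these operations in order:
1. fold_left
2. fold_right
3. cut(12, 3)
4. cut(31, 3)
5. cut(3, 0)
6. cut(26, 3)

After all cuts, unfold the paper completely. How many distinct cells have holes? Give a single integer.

Op 1 fold_left: fold axis v@8; visible region now rows[0,32) x cols[0,8) = 32x8
Op 2 fold_right: fold axis v@4; visible region now rows[0,32) x cols[4,8) = 32x4
Op 3 cut(12, 3): punch at orig (12,7); cuts so far [(12, 7)]; region rows[0,32) x cols[4,8) = 32x4
Op 4 cut(31, 3): punch at orig (31,7); cuts so far [(12, 7), (31, 7)]; region rows[0,32) x cols[4,8) = 32x4
Op 5 cut(3, 0): punch at orig (3,4); cuts so far [(3, 4), (12, 7), (31, 7)]; region rows[0,32) x cols[4,8) = 32x4
Op 6 cut(26, 3): punch at orig (26,7); cuts so far [(3, 4), (12, 7), (26, 7), (31, 7)]; region rows[0,32) x cols[4,8) = 32x4
Unfold 1 (reflect across v@4): 8 holes -> [(3, 3), (3, 4), (12, 0), (12, 7), (26, 0), (26, 7), (31, 0), (31, 7)]
Unfold 2 (reflect across v@8): 16 holes -> [(3, 3), (3, 4), (3, 11), (3, 12), (12, 0), (12, 7), (12, 8), (12, 15), (26, 0), (26, 7), (26, 8), (26, 15), (31, 0), (31, 7), (31, 8), (31, 15)]

Answer: 16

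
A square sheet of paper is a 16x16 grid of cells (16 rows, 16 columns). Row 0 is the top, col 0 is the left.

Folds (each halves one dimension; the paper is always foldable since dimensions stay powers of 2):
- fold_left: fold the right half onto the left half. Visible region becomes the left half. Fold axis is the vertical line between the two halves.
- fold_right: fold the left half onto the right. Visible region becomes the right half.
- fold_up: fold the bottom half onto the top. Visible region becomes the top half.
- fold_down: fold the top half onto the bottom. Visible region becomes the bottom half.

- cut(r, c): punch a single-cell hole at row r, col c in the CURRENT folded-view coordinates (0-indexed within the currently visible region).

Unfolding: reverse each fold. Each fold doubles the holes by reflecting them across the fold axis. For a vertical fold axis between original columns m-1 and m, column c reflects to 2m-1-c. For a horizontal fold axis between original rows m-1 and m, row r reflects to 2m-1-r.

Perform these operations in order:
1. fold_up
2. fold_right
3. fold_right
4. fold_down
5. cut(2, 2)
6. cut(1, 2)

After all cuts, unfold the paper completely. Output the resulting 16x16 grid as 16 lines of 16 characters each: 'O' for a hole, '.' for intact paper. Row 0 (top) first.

Answer: ................
.O....O..O....O.
.O....O..O....O.
................
................
.O....O..O....O.
.O....O..O....O.
................
................
.O....O..O....O.
.O....O..O....O.
................
................
.O....O..O....O.
.O....O..O....O.
................

Derivation:
Op 1 fold_up: fold axis h@8; visible region now rows[0,8) x cols[0,16) = 8x16
Op 2 fold_right: fold axis v@8; visible region now rows[0,8) x cols[8,16) = 8x8
Op 3 fold_right: fold axis v@12; visible region now rows[0,8) x cols[12,16) = 8x4
Op 4 fold_down: fold axis h@4; visible region now rows[4,8) x cols[12,16) = 4x4
Op 5 cut(2, 2): punch at orig (6,14); cuts so far [(6, 14)]; region rows[4,8) x cols[12,16) = 4x4
Op 6 cut(1, 2): punch at orig (5,14); cuts so far [(5, 14), (6, 14)]; region rows[4,8) x cols[12,16) = 4x4
Unfold 1 (reflect across h@4): 4 holes -> [(1, 14), (2, 14), (5, 14), (6, 14)]
Unfold 2 (reflect across v@12): 8 holes -> [(1, 9), (1, 14), (2, 9), (2, 14), (5, 9), (5, 14), (6, 9), (6, 14)]
Unfold 3 (reflect across v@8): 16 holes -> [(1, 1), (1, 6), (1, 9), (1, 14), (2, 1), (2, 6), (2, 9), (2, 14), (5, 1), (5, 6), (5, 9), (5, 14), (6, 1), (6, 6), (6, 9), (6, 14)]
Unfold 4 (reflect across h@8): 32 holes -> [(1, 1), (1, 6), (1, 9), (1, 14), (2, 1), (2, 6), (2, 9), (2, 14), (5, 1), (5, 6), (5, 9), (5, 14), (6, 1), (6, 6), (6, 9), (6, 14), (9, 1), (9, 6), (9, 9), (9, 14), (10, 1), (10, 6), (10, 9), (10, 14), (13, 1), (13, 6), (13, 9), (13, 14), (14, 1), (14, 6), (14, 9), (14, 14)]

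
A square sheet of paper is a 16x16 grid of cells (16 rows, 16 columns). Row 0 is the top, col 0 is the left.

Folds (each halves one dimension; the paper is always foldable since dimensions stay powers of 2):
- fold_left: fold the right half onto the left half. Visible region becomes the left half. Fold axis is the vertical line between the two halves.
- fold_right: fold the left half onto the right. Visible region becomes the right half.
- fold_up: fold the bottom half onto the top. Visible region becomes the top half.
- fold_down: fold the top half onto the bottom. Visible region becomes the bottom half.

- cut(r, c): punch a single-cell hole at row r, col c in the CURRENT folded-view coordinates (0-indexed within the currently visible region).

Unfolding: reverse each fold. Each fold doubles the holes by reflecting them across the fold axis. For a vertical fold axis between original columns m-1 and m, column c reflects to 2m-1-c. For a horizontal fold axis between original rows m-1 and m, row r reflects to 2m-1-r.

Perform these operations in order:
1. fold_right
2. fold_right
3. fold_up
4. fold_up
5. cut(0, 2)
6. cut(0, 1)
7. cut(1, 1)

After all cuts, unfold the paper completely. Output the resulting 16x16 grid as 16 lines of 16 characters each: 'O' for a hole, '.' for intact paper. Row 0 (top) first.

Op 1 fold_right: fold axis v@8; visible region now rows[0,16) x cols[8,16) = 16x8
Op 2 fold_right: fold axis v@12; visible region now rows[0,16) x cols[12,16) = 16x4
Op 3 fold_up: fold axis h@8; visible region now rows[0,8) x cols[12,16) = 8x4
Op 4 fold_up: fold axis h@4; visible region now rows[0,4) x cols[12,16) = 4x4
Op 5 cut(0, 2): punch at orig (0,14); cuts so far [(0, 14)]; region rows[0,4) x cols[12,16) = 4x4
Op 6 cut(0, 1): punch at orig (0,13); cuts so far [(0, 13), (0, 14)]; region rows[0,4) x cols[12,16) = 4x4
Op 7 cut(1, 1): punch at orig (1,13); cuts so far [(0, 13), (0, 14), (1, 13)]; region rows[0,4) x cols[12,16) = 4x4
Unfold 1 (reflect across h@4): 6 holes -> [(0, 13), (0, 14), (1, 13), (6, 13), (7, 13), (7, 14)]
Unfold 2 (reflect across h@8): 12 holes -> [(0, 13), (0, 14), (1, 13), (6, 13), (7, 13), (7, 14), (8, 13), (8, 14), (9, 13), (14, 13), (15, 13), (15, 14)]
Unfold 3 (reflect across v@12): 24 holes -> [(0, 9), (0, 10), (0, 13), (0, 14), (1, 10), (1, 13), (6, 10), (6, 13), (7, 9), (7, 10), (7, 13), (7, 14), (8, 9), (8, 10), (8, 13), (8, 14), (9, 10), (9, 13), (14, 10), (14, 13), (15, 9), (15, 10), (15, 13), (15, 14)]
Unfold 4 (reflect across v@8): 48 holes -> [(0, 1), (0, 2), (0, 5), (0, 6), (0, 9), (0, 10), (0, 13), (0, 14), (1, 2), (1, 5), (1, 10), (1, 13), (6, 2), (6, 5), (6, 10), (6, 13), (7, 1), (7, 2), (7, 5), (7, 6), (7, 9), (7, 10), (7, 13), (7, 14), (8, 1), (8, 2), (8, 5), (8, 6), (8, 9), (8, 10), (8, 13), (8, 14), (9, 2), (9, 5), (9, 10), (9, 13), (14, 2), (14, 5), (14, 10), (14, 13), (15, 1), (15, 2), (15, 5), (15, 6), (15, 9), (15, 10), (15, 13), (15, 14)]

Answer: .OO..OO..OO..OO.
..O..O....O..O..
................
................
................
................
..O..O....O..O..
.OO..OO..OO..OO.
.OO..OO..OO..OO.
..O..O....O..O..
................
................
................
................
..O..O....O..O..
.OO..OO..OO..OO.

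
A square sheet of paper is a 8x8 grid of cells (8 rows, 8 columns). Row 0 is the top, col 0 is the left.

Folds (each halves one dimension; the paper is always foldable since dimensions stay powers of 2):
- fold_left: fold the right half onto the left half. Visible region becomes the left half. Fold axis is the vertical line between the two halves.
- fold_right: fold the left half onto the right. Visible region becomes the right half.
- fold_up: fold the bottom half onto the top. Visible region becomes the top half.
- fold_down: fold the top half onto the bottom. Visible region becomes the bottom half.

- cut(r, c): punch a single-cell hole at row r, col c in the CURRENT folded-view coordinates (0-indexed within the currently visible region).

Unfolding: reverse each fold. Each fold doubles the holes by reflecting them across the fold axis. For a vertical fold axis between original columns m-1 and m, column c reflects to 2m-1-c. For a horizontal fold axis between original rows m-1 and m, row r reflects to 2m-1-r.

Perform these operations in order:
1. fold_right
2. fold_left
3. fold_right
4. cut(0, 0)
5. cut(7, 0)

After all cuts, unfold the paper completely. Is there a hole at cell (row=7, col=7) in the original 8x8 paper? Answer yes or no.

Op 1 fold_right: fold axis v@4; visible region now rows[0,8) x cols[4,8) = 8x4
Op 2 fold_left: fold axis v@6; visible region now rows[0,8) x cols[4,6) = 8x2
Op 3 fold_right: fold axis v@5; visible region now rows[0,8) x cols[5,6) = 8x1
Op 4 cut(0, 0): punch at orig (0,5); cuts so far [(0, 5)]; region rows[0,8) x cols[5,6) = 8x1
Op 5 cut(7, 0): punch at orig (7,5); cuts so far [(0, 5), (7, 5)]; region rows[0,8) x cols[5,6) = 8x1
Unfold 1 (reflect across v@5): 4 holes -> [(0, 4), (0, 5), (7, 4), (7, 5)]
Unfold 2 (reflect across v@6): 8 holes -> [(0, 4), (0, 5), (0, 6), (0, 7), (7, 4), (7, 5), (7, 6), (7, 7)]
Unfold 3 (reflect across v@4): 16 holes -> [(0, 0), (0, 1), (0, 2), (0, 3), (0, 4), (0, 5), (0, 6), (0, 7), (7, 0), (7, 1), (7, 2), (7, 3), (7, 4), (7, 5), (7, 6), (7, 7)]
Holes: [(0, 0), (0, 1), (0, 2), (0, 3), (0, 4), (0, 5), (0, 6), (0, 7), (7, 0), (7, 1), (7, 2), (7, 3), (7, 4), (7, 5), (7, 6), (7, 7)]

Answer: yes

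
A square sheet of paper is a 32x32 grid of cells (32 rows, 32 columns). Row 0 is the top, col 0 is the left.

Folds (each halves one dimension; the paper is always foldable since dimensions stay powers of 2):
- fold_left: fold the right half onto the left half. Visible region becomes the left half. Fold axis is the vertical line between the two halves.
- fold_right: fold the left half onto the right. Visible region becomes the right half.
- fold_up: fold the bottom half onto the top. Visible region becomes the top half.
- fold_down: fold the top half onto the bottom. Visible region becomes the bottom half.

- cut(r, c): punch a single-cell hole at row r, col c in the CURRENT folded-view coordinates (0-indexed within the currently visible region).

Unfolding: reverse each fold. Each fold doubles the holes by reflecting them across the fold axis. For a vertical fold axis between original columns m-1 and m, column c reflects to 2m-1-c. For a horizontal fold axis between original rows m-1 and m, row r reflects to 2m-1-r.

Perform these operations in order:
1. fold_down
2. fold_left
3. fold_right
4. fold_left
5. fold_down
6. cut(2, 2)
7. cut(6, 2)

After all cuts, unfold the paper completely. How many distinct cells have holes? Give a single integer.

Answer: 64

Derivation:
Op 1 fold_down: fold axis h@16; visible region now rows[16,32) x cols[0,32) = 16x32
Op 2 fold_left: fold axis v@16; visible region now rows[16,32) x cols[0,16) = 16x16
Op 3 fold_right: fold axis v@8; visible region now rows[16,32) x cols[8,16) = 16x8
Op 4 fold_left: fold axis v@12; visible region now rows[16,32) x cols[8,12) = 16x4
Op 5 fold_down: fold axis h@24; visible region now rows[24,32) x cols[8,12) = 8x4
Op 6 cut(2, 2): punch at orig (26,10); cuts so far [(26, 10)]; region rows[24,32) x cols[8,12) = 8x4
Op 7 cut(6, 2): punch at orig (30,10); cuts so far [(26, 10), (30, 10)]; region rows[24,32) x cols[8,12) = 8x4
Unfold 1 (reflect across h@24): 4 holes -> [(17, 10), (21, 10), (26, 10), (30, 10)]
Unfold 2 (reflect across v@12): 8 holes -> [(17, 10), (17, 13), (21, 10), (21, 13), (26, 10), (26, 13), (30, 10), (30, 13)]
Unfold 3 (reflect across v@8): 16 holes -> [(17, 2), (17, 5), (17, 10), (17, 13), (21, 2), (21, 5), (21, 10), (21, 13), (26, 2), (26, 5), (26, 10), (26, 13), (30, 2), (30, 5), (30, 10), (30, 13)]
Unfold 4 (reflect across v@16): 32 holes -> [(17, 2), (17, 5), (17, 10), (17, 13), (17, 18), (17, 21), (17, 26), (17, 29), (21, 2), (21, 5), (21, 10), (21, 13), (21, 18), (21, 21), (21, 26), (21, 29), (26, 2), (26, 5), (26, 10), (26, 13), (26, 18), (26, 21), (26, 26), (26, 29), (30, 2), (30, 5), (30, 10), (30, 13), (30, 18), (30, 21), (30, 26), (30, 29)]
Unfold 5 (reflect across h@16): 64 holes -> [(1, 2), (1, 5), (1, 10), (1, 13), (1, 18), (1, 21), (1, 26), (1, 29), (5, 2), (5, 5), (5, 10), (5, 13), (5, 18), (5, 21), (5, 26), (5, 29), (10, 2), (10, 5), (10, 10), (10, 13), (10, 18), (10, 21), (10, 26), (10, 29), (14, 2), (14, 5), (14, 10), (14, 13), (14, 18), (14, 21), (14, 26), (14, 29), (17, 2), (17, 5), (17, 10), (17, 13), (17, 18), (17, 21), (17, 26), (17, 29), (21, 2), (21, 5), (21, 10), (21, 13), (21, 18), (21, 21), (21, 26), (21, 29), (26, 2), (26, 5), (26, 10), (26, 13), (26, 18), (26, 21), (26, 26), (26, 29), (30, 2), (30, 5), (30, 10), (30, 13), (30, 18), (30, 21), (30, 26), (30, 29)]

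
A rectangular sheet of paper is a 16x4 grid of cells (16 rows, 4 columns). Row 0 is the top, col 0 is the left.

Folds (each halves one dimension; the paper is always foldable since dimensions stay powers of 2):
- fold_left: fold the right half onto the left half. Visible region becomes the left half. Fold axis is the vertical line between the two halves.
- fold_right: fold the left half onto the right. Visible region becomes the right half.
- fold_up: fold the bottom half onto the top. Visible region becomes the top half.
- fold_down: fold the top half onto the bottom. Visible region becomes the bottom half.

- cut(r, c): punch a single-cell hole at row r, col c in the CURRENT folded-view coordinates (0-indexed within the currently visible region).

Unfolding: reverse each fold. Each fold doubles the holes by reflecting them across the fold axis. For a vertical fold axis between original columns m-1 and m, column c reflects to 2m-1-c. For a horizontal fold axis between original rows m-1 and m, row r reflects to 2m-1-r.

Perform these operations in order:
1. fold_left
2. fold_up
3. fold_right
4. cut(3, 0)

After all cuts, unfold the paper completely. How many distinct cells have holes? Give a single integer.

Op 1 fold_left: fold axis v@2; visible region now rows[0,16) x cols[0,2) = 16x2
Op 2 fold_up: fold axis h@8; visible region now rows[0,8) x cols[0,2) = 8x2
Op 3 fold_right: fold axis v@1; visible region now rows[0,8) x cols[1,2) = 8x1
Op 4 cut(3, 0): punch at orig (3,1); cuts so far [(3, 1)]; region rows[0,8) x cols[1,2) = 8x1
Unfold 1 (reflect across v@1): 2 holes -> [(3, 0), (3, 1)]
Unfold 2 (reflect across h@8): 4 holes -> [(3, 0), (3, 1), (12, 0), (12, 1)]
Unfold 3 (reflect across v@2): 8 holes -> [(3, 0), (3, 1), (3, 2), (3, 3), (12, 0), (12, 1), (12, 2), (12, 3)]

Answer: 8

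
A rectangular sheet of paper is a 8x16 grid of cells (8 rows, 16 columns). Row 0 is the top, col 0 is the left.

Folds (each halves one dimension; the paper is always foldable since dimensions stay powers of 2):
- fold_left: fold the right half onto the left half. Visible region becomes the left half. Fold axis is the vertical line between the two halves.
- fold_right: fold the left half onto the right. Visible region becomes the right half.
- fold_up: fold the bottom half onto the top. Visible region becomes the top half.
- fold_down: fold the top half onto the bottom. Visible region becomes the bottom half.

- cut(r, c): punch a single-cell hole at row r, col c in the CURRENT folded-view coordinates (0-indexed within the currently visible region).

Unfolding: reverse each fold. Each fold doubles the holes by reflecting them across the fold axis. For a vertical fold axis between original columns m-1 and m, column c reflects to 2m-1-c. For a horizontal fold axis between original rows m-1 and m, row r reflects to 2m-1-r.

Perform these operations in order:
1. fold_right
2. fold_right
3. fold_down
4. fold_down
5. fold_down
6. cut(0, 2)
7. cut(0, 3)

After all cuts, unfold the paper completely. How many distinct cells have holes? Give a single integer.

Answer: 64

Derivation:
Op 1 fold_right: fold axis v@8; visible region now rows[0,8) x cols[8,16) = 8x8
Op 2 fold_right: fold axis v@12; visible region now rows[0,8) x cols[12,16) = 8x4
Op 3 fold_down: fold axis h@4; visible region now rows[4,8) x cols[12,16) = 4x4
Op 4 fold_down: fold axis h@6; visible region now rows[6,8) x cols[12,16) = 2x4
Op 5 fold_down: fold axis h@7; visible region now rows[7,8) x cols[12,16) = 1x4
Op 6 cut(0, 2): punch at orig (7,14); cuts so far [(7, 14)]; region rows[7,8) x cols[12,16) = 1x4
Op 7 cut(0, 3): punch at orig (7,15); cuts so far [(7, 14), (7, 15)]; region rows[7,8) x cols[12,16) = 1x4
Unfold 1 (reflect across h@7): 4 holes -> [(6, 14), (6, 15), (7, 14), (7, 15)]
Unfold 2 (reflect across h@6): 8 holes -> [(4, 14), (4, 15), (5, 14), (5, 15), (6, 14), (6, 15), (7, 14), (7, 15)]
Unfold 3 (reflect across h@4): 16 holes -> [(0, 14), (0, 15), (1, 14), (1, 15), (2, 14), (2, 15), (3, 14), (3, 15), (4, 14), (4, 15), (5, 14), (5, 15), (6, 14), (6, 15), (7, 14), (7, 15)]
Unfold 4 (reflect across v@12): 32 holes -> [(0, 8), (0, 9), (0, 14), (0, 15), (1, 8), (1, 9), (1, 14), (1, 15), (2, 8), (2, 9), (2, 14), (2, 15), (3, 8), (3, 9), (3, 14), (3, 15), (4, 8), (4, 9), (4, 14), (4, 15), (5, 8), (5, 9), (5, 14), (5, 15), (6, 8), (6, 9), (6, 14), (6, 15), (7, 8), (7, 9), (7, 14), (7, 15)]
Unfold 5 (reflect across v@8): 64 holes -> [(0, 0), (0, 1), (0, 6), (0, 7), (0, 8), (0, 9), (0, 14), (0, 15), (1, 0), (1, 1), (1, 6), (1, 7), (1, 8), (1, 9), (1, 14), (1, 15), (2, 0), (2, 1), (2, 6), (2, 7), (2, 8), (2, 9), (2, 14), (2, 15), (3, 0), (3, 1), (3, 6), (3, 7), (3, 8), (3, 9), (3, 14), (3, 15), (4, 0), (4, 1), (4, 6), (4, 7), (4, 8), (4, 9), (4, 14), (4, 15), (5, 0), (5, 1), (5, 6), (5, 7), (5, 8), (5, 9), (5, 14), (5, 15), (6, 0), (6, 1), (6, 6), (6, 7), (6, 8), (6, 9), (6, 14), (6, 15), (7, 0), (7, 1), (7, 6), (7, 7), (7, 8), (7, 9), (7, 14), (7, 15)]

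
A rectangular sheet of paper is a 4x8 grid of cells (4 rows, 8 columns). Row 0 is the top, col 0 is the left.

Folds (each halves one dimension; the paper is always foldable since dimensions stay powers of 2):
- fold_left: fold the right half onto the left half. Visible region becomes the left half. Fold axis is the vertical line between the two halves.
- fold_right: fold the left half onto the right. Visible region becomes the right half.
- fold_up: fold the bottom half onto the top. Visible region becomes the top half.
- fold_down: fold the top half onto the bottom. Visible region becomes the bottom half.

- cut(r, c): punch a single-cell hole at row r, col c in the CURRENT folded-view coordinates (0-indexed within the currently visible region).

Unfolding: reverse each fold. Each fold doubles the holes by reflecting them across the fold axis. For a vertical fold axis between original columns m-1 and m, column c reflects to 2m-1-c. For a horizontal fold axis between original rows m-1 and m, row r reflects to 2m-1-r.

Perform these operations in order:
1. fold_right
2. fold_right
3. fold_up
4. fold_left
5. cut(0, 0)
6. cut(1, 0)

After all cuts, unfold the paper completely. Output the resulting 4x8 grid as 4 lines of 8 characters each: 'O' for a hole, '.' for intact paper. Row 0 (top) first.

Answer: OOOOOOOO
OOOOOOOO
OOOOOOOO
OOOOOOOO

Derivation:
Op 1 fold_right: fold axis v@4; visible region now rows[0,4) x cols[4,8) = 4x4
Op 2 fold_right: fold axis v@6; visible region now rows[0,4) x cols[6,8) = 4x2
Op 3 fold_up: fold axis h@2; visible region now rows[0,2) x cols[6,8) = 2x2
Op 4 fold_left: fold axis v@7; visible region now rows[0,2) x cols[6,7) = 2x1
Op 5 cut(0, 0): punch at orig (0,6); cuts so far [(0, 6)]; region rows[0,2) x cols[6,7) = 2x1
Op 6 cut(1, 0): punch at orig (1,6); cuts so far [(0, 6), (1, 6)]; region rows[0,2) x cols[6,7) = 2x1
Unfold 1 (reflect across v@7): 4 holes -> [(0, 6), (0, 7), (1, 6), (1, 7)]
Unfold 2 (reflect across h@2): 8 holes -> [(0, 6), (0, 7), (1, 6), (1, 7), (2, 6), (2, 7), (3, 6), (3, 7)]
Unfold 3 (reflect across v@6): 16 holes -> [(0, 4), (0, 5), (0, 6), (0, 7), (1, 4), (1, 5), (1, 6), (1, 7), (2, 4), (2, 5), (2, 6), (2, 7), (3, 4), (3, 5), (3, 6), (3, 7)]
Unfold 4 (reflect across v@4): 32 holes -> [(0, 0), (0, 1), (0, 2), (0, 3), (0, 4), (0, 5), (0, 6), (0, 7), (1, 0), (1, 1), (1, 2), (1, 3), (1, 4), (1, 5), (1, 6), (1, 7), (2, 0), (2, 1), (2, 2), (2, 3), (2, 4), (2, 5), (2, 6), (2, 7), (3, 0), (3, 1), (3, 2), (3, 3), (3, 4), (3, 5), (3, 6), (3, 7)]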